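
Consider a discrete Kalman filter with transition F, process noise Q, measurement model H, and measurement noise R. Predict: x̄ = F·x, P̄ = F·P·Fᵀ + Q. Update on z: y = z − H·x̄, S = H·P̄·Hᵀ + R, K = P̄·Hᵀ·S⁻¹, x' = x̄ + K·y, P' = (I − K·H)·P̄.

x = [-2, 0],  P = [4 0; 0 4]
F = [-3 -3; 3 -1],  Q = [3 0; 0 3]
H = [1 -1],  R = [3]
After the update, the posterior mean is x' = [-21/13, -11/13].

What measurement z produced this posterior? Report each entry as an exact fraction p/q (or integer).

z = [-1]

x̄ = F·x = [6, -6]
P̄ = F·P·Fᵀ + Q = [75 -24; -24 43]
S = H·P̄·Hᵀ + R = [169]
K = P̄·Hᵀ·S⁻¹ = [99/169; -67/169]
x' − x̄ = [-99/13, 67/13] = K·y
y = (KᵀK)⁻¹·Kᵀ·(x' − x̄) = [-13]
z = y + H·x̄ = [-13] + [12] = [-1]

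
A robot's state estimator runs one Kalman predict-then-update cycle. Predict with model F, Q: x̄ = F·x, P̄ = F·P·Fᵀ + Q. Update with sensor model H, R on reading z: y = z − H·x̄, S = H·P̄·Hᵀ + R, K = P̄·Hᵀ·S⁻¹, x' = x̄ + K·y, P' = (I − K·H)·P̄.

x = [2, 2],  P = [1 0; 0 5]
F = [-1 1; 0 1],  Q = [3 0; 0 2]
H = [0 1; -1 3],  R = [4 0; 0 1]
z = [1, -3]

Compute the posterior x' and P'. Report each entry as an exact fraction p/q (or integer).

x' = [1/31, -187/217]
P' = [206/31 68/31; 68/31 180/217]

x̄ = F·x = [0, 2]
P̄ = F·P·Fᵀ + Q = [9 5; 5 7]
y = z − H·x̄ = [-1, -9]
S = H·P̄·Hᵀ + R = [11 16; 16 43]
K = P̄·Hᵀ·S⁻¹ = [17/31 -2/31; 45/217 64/217]
x' = x̄ + K·y = [1/31, -187/217]
P' = (I − K·H)·P̄ = [206/31 68/31; 68/31 180/217]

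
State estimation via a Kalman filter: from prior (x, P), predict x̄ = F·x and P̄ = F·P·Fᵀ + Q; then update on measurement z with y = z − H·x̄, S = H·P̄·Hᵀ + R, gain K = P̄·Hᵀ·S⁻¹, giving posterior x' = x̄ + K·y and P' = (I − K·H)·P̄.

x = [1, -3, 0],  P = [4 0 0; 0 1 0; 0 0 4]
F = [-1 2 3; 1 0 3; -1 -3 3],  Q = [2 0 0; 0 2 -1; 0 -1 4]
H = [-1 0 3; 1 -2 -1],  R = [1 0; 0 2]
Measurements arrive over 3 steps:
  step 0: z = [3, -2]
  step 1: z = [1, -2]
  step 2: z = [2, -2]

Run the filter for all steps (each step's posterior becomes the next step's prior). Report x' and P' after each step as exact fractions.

step 0: x̄ = F·x = [-7, 1, 8]
step 0: P̄ = F·P·Fᵀ + Q = [46 32 34; 32 42 31; 34 31 53]
step 0: y = z − H·x̄ = [-28, 15]
step 0: S = H·P̄·Hᵀ + R = [320 -191; -191 197]
step 0: K = P̄·Hᵀ·S⁻¹ = [1100/26559 -5944/26559; -3836/26559 -14909/26559; 9154/26559 -2045/26559]
step 0: x' = x̄ + K·y = [-305873/26559, -89668/26559, -74515/26559]
step 0: P' = (I − K·H)·P̄ = [851026/26559 289436/26559 284042/26559; 289436/26559 112027/26559 95200/26559; 284042/26559 95200/26559 97732/26559]
step 1: x̄ = F·x = [-32336/8853, -529418/26559, 351332/26559]
step 1: P̄ = F·P·Fᵀ + Q = [56916/2951 392878/8853 -213988/8853; 392878/8853 3487984/26559 -1723105/26559; -213988/8853 -1723105/26559 1163857/26559]
step 1: y = z − H·x̄ = [-374815/8853, -663614/26559]
step 1: S = H·P̄·Hᵀ + R = [1651700/2951 2041409/8853; 2041409/8853 5358127/26559]
step 1: K = P̄·Hᵀ·S⁻¹ = [-214467028/1586807069 -111154392/1586807069; -341188060/1586807069 -816610403/1586807069; 455660638/1586807069 -35010055/1586807069]
step 1: x' = x̄ + K·y = [6061486044/1586807069, 3218384700/1586807069, 2574040352/1586807069]
step 1: P' = (I − K·H)·P̄ = [5881517212/1586807069 2107404634/1586807069 1889016728/1586807069; 2107404634/1586807069 1575943291/1586807069 588738858/1586807069; 1889016728/1586807069 588738858/1586807069 781559122/1586807069]
step 2: x̄ = F·x = [8097404412/1586807069, 13783607100/1586807069, -7994519088/1586807069]
step 2: P̄ = F·P·Fᵀ + Q = [9694084004/1586807069 8899757302/1586807069 -7533022744/1586807069; 8899757302/1586807069 27423263816/1586807069 -12055155807/1586807069; -7533022744/1586807069 -12055155807/1586807069 24159295197/1586807069]
step 2: y = z − H·x̄ = [35254575814/1586807069, 8301676562/1586807069]
step 2: S = H·P̄·Hᵀ + R = [273912684310/1586807069 -22173611125/1586807069; -22173611125/1586807069 77966441655/1586807069]
step 2: K = P̄·Hᵀ·S⁻¹ = [-28994468524/239065876915 -10001165108/239065876915; -537566888652/2629724646065 -1296011604529/2629724646065; 153012813598/525944929213 -38149179471/2629724646065]
step 2: x' = x̄ + K·y = [523440420692/239065876915, 4119170904746/2629724646065, 3549217336702/2629724646065]
step 2: P' = (I − K·H)·P̄ = [866820666892/239065876915 303773798826/239065876915 279275399456/239065876915; 303773798826/239065876915 2499443348333/2629724646065 934648299478/2629724646065; 279275399456/239065876915 934648299478/2629724646065 1279031154002/2629724646065]

step 0: x' = [-305873/26559, -89668/26559, -74515/26559], P' = [851026/26559 289436/26559 284042/26559; 289436/26559 112027/26559 95200/26559; 284042/26559 95200/26559 97732/26559]
step 1: x' = [6061486044/1586807069, 3218384700/1586807069, 2574040352/1586807069], P' = [5881517212/1586807069 2107404634/1586807069 1889016728/1586807069; 2107404634/1586807069 1575943291/1586807069 588738858/1586807069; 1889016728/1586807069 588738858/1586807069 781559122/1586807069]
step 2: x' = [523440420692/239065876915, 4119170904746/2629724646065, 3549217336702/2629724646065], P' = [866820666892/239065876915 303773798826/239065876915 279275399456/239065876915; 303773798826/239065876915 2499443348333/2629724646065 934648299478/2629724646065; 279275399456/239065876915 934648299478/2629724646065 1279031154002/2629724646065]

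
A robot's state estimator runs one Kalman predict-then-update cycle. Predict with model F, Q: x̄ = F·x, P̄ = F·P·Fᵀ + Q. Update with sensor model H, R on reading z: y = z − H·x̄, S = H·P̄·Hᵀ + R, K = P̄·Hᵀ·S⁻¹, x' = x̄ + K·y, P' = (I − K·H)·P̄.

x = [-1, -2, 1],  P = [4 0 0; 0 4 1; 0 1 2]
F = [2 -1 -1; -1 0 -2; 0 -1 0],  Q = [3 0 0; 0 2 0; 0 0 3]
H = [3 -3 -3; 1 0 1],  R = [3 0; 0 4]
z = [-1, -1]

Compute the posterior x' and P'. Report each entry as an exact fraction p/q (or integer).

x' = [-31/19, -83/38, 69/76]
P' = [457/171 58/19 -9/19; 58/19 104/19 -43/19; -9/19 -43/19 71/38]

x̄ = F·x = [-1, -1, 2]
P̄ = F·P·Fᵀ + Q = [27 -2 5; -2 14 2; 5 2 7]
y = z − H·x̄ = [5, -2]
S = H·P̄·Hᵀ + R = [417 60; 60 48]
K = P̄·Hᵀ·S⁻¹ = [16/171 94/171; -3/19 15/76; -3/38 53/152]
x' = x̄ + K·y = [-31/19, -83/38, 69/76]
P' = (I − K·H)·P̄ = [457/171 58/19 -9/19; 58/19 104/19 -43/19; -9/19 -43/19 71/38]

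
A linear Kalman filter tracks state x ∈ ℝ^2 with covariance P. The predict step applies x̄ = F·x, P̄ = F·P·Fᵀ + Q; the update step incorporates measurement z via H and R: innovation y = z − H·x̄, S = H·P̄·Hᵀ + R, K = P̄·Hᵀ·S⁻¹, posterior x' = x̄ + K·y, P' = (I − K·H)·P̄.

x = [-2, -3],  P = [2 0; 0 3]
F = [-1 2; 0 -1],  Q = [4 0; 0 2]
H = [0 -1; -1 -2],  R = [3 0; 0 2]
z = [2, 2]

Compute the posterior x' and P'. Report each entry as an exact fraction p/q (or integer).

x̄ = F·x = [-4, 3]
P̄ = F·P·Fᵀ + Q = [18 -6; -6 5]
y = z − H·x̄ = [5, 4]
S = H·P̄·Hᵀ + R = [8 4; 4 16]
K = P̄·Hᵀ·S⁻¹ = [15/14 -9/14; -4/7 -3/28]
x' = x̄ + K·y = [-17/14, -2/7]
P' = (I − K·H)·P̄ = [54/7 -45/14; -45/14 12/7]

x' = [-17/14, -2/7]
P' = [54/7 -45/14; -45/14 12/7]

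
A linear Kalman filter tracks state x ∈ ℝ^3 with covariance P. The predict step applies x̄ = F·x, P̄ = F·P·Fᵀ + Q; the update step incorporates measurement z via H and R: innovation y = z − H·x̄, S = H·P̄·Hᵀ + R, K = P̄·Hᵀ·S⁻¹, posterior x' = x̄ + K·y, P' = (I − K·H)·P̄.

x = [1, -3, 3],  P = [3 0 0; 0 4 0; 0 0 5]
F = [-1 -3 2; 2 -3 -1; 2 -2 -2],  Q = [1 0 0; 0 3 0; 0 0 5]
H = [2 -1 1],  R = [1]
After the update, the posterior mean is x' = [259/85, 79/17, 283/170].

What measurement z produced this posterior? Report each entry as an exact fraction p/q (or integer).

x̄ = F·x = [14, 8, 2]
P̄ = F·P·Fᵀ + Q = [60 20 -2; 20 56 46; -2 46 53]
S = H·P̄·Hᵀ + R = [170]
K = P̄·Hᵀ·S⁻¹ = [49/85; 3/17; 3/170]
x' − x̄ = [-931/85, -57/17, -57/170] = K·y
y = (KᵀK)⁻¹·Kᵀ·(x' − x̄) = [-19]
z = y + H·x̄ = [-19] + [22] = [3]

z = [3]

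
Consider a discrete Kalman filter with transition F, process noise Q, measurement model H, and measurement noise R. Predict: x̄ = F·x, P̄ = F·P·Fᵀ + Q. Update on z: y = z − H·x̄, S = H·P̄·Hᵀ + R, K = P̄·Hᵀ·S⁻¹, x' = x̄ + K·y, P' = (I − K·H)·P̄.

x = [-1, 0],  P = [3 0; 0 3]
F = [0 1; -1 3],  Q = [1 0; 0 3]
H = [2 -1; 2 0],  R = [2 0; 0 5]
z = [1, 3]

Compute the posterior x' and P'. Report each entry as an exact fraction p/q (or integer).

x' = [344/311, 473/311]
P' = [295/311 600/311; 600/311 1758/311]

x̄ = F·x = [0, 1]
P̄ = F·P·Fᵀ + Q = [4 9; 9 33]
y = z − H·x̄ = [2, 3]
S = H·P̄·Hᵀ + R = [15 -2; -2 21]
K = P̄·Hᵀ·S⁻¹ = [-5/311 118/311; -279/311 240/311]
x' = x̄ + K·y = [344/311, 473/311]
P' = (I − K·H)·P̄ = [295/311 600/311; 600/311 1758/311]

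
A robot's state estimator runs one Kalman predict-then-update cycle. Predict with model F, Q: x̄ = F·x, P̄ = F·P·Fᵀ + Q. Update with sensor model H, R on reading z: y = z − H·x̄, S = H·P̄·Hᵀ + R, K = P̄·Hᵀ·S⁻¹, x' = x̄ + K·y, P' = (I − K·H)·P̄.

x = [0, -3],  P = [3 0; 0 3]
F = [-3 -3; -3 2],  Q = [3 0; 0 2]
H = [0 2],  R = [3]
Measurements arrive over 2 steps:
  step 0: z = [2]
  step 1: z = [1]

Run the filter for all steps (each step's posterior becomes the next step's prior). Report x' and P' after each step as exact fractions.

step 0: x̄ = F·x = [9, -6]
step 0: P̄ = F·P·Fᵀ + Q = [57 9; 9 41]
step 0: y = z − H·x̄ = [14]
step 0: S = H·P̄·Hᵀ + R = [167]
step 0: K = P̄·Hᵀ·S⁻¹ = [18/167; 82/167]
step 0: x' = x̄ + K·y = [1755/167, 146/167]
step 0: P' = (I − K·H)·P̄ = [9195/167 27/167; 27/167 123/167]
step 1: x̄ = F·x = [-5703/167, -4973/167]
step 1: P̄ = F·P·Fᵀ + Q = [84849/167 82098/167; 82098/167 83257/167]
step 1: y = z − H·x̄ = [10113/167]
step 1: S = H·P̄·Hᵀ + R = [333529/167]
step 1: K = P̄·Hᵀ·S⁻¹ = [164196/333529; 166514/333529]
step 1: x' = x̄ + K·y = [-1446717/333529, 151595/333529]
step 1: P' = (I − K·H)·P̄ = [8019615/333529 246294/333529; 246294/333529 249771/333529]

step 0: x' = [1755/167, 146/167], P' = [9195/167 27/167; 27/167 123/167]
step 1: x' = [-1446717/333529, 151595/333529], P' = [8019615/333529 246294/333529; 246294/333529 249771/333529]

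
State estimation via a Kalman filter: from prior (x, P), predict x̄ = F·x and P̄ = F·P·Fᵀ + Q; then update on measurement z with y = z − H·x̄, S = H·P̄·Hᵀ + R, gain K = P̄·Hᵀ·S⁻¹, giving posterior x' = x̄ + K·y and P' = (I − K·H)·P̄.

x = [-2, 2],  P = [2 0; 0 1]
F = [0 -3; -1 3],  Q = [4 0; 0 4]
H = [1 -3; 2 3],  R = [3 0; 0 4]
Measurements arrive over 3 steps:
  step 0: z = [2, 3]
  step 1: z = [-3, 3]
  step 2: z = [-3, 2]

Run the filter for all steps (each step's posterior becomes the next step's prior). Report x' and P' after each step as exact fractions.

step 0: x̄ = F·x = [-6, 8]
step 0: P̄ = F·P·Fᵀ + Q = [13 -9; -9 15]
step 0: y = z − H·x̄ = [32, -9]
step 0: S = H·P̄·Hᵀ + R = [205 -82; -82 83]
step 0: K = P̄·Hᵀ·S⁻¹ = [3238/10291 75/251; -2268/10291 27/251]
step 0: x' = x̄ + K·y = [14195/10291, -211/10291]
step 0: P' = (I − K·H)·P̄ = [7338/10291 -792/10291; -792/10291 2004/10291]
step 1: x̄ = F·x = [633/10291, -14828/10291]
step 1: P̄ = F·P·Fᵀ + Q = [59200/10291 -20412/10291; -20412/10291 71290/10291]
step 1: y = z − H·x̄ = [-75990/10291, 74091/10291]
step 1: S = H·P̄·Hᵀ + R = [854155/10291 -461974/10291; -461974/10291 674630/10291]
step 1: K = P̄·Hᵀ·S⁻¹ = [5230688/17627957 5075562/17627957; -3795108/17627957 1922841/17627957]
step 1: x' = x̄ + K·y = [-997767/17627957, 16467605/17627957]
step 1: P' = (I − K·H)·P̄ = [11998104/17627957 -1231320/17627957; -1231320/17627957 3384668/17627957]
step 2: x̄ = F·x = [-49402815/17627957, 50400582/17627957]
step 2: P̄ = F·P·Fᵀ + Q = [100973840/17627957 -34155972/17627957; -34155972/17627957 120359864/17627957]
step 2: y = z − H·x̄ = [147720690/17627957, -17140202/17627957]
step 2: S = H·P̄·Hᵀ + R = [1442032319/17627957 -778823180/17627957; -778823180/17627957 1147774300/17627957]
step 2: K = P̄·Hᵀ·S⁻¹ = [882071488/2974145245 4281525507/14870726225; -639969204/2974145245 1621880964/14870726225]
step 2: x' = x̄ + K·y = [-8880263577/14870726225, 14125881246/14870726225]
step 2: P' = (I − K·H)·P̄ = [10119058116/14870726225 -1037338068/14870726225; -1037338068/14870726225 2854066664/14870726225]

step 0: x' = [14195/10291, -211/10291], P' = [7338/10291 -792/10291; -792/10291 2004/10291]
step 1: x' = [-997767/17627957, 16467605/17627957], P' = [11998104/17627957 -1231320/17627957; -1231320/17627957 3384668/17627957]
step 2: x' = [-8880263577/14870726225, 14125881246/14870726225], P' = [10119058116/14870726225 -1037338068/14870726225; -1037338068/14870726225 2854066664/14870726225]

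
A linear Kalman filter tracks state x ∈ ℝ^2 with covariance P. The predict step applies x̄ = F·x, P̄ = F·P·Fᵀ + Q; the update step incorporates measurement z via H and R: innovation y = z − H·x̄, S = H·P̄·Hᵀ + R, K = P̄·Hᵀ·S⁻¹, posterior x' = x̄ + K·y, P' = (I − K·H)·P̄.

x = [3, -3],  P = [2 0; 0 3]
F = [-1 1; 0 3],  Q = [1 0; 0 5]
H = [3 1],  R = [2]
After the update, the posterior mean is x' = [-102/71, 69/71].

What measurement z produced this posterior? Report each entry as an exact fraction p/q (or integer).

x̄ = F·x = [-6, -9]
P̄ = F·P·Fᵀ + Q = [6 9; 9 32]
S = H·P̄·Hᵀ + R = [142]
K = P̄·Hᵀ·S⁻¹ = [27/142; 59/142]
x' − x̄ = [324/71, 708/71] = K·y
y = (KᵀK)⁻¹·Kᵀ·(x' − x̄) = [24]
z = y + H·x̄ = [24] + [-27] = [-3]

z = [-3]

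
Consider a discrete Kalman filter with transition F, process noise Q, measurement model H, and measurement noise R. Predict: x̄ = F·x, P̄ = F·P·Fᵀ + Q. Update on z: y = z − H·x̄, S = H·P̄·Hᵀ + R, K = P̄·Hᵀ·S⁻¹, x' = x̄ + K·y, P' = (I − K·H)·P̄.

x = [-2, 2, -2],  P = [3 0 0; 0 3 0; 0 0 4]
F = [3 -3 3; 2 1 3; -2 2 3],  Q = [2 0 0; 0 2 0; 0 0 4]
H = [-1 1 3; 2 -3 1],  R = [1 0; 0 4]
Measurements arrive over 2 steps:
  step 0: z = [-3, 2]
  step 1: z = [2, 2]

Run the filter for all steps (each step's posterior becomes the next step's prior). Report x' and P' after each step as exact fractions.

step 0: x' = [-384649/25832, -36361/3229, -28487/12916], P' = [10271367/129160 178787/3229 103965/12916; 178787/3229 125644/3229 17818/3229; 103965/12916 17818/3229 6091/6458]
step 1: x' = [-2512969747/1524546541, -2399597286/1524546541, 122370582/217792363], P' = [213744751629/16770011951 153194432362/16770011951 2768428500/2395715993; 153194432362/16770011951 115935069500/16770011951 1774324820/2395715993; 2768428500/2395715993 1774324820/2395715993 555324124/2395715993]

step 0: x̄ = F·x = [-18, -8, 2]
step 0: P̄ = F·P·Fᵀ + Q = [92 45 0; 45 53 30; 0 30 64]
step 0: y = z − H·x̄ = [-19, 12]
step 0: S = H·P̄·Hᵀ + R = [812 -166; -166 193]
step 0: K = P̄·Hᵀ·S⁻¹ = [-937/129160 15993/64580; 311/3229 -385/3229; 3853/12916 787/6458]
step 0: x' = x̄ + K·y = [-384649/25832, -36361/3229, -28487/12916]
step 0: P' = (I − K·H)·P̄ = [10271367/129160 178787/3229 103965/12916; 178787/3229 125644/3229 17818/3229; 103965/12916 17818/3229 6091/6458]
step 1: x̄ = F·x = [-452205/25832, -307777/6458, 2075/3229]
step 1: P̄ = F·P·Fᵀ + Q = [16186943/129160 9377823/32290 -485979/16145; 9377823/32290 11602996/16145 -1152516/16145; -485979/16145 -1152516/16145 208316/16145]
step 1: y = z − H·x̄ = [780767/25832, -1376925/12916]
step 1: S = H·P̄·Hᵀ + R = [17122463/129160 -31983941/64580; -31983941/64580 122995147/32290]
step 1: K = P̄·Hᵀ·S⁻¹ = [-219392797/1524546541 -3178698582/16770011951; 132578/1524546541 -7249017509/16770011951; 61078972/217792363 192301666/2395715993]
step 1: x' = x̄ + K·y = [-2512969747/1524546541, -2399597286/1524546541, 122370582/217792363]
step 1: P' = (I − K·H)·P̄ = [213744751629/16770011951 153194432362/16770011951 2768428500/2395715993; 153194432362/16770011951 115935069500/16770011951 1774324820/2395715993; 2768428500/2395715993 1774324820/2395715993 555324124/2395715993]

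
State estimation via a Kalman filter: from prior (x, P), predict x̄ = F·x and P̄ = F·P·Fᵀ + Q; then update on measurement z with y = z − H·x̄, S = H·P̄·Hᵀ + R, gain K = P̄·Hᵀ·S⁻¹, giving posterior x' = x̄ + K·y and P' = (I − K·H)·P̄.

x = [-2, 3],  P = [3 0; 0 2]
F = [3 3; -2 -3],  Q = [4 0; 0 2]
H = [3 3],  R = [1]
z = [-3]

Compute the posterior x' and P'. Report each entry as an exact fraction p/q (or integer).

x' = [363/82, -223/41]
P' = [2497/82 -1242/41; -1242/41 1240/41]

x̄ = F·x = [3, -5]
P̄ = F·P·Fᵀ + Q = [49 -36; -36 32]
y = z − H·x̄ = [3]
S = H·P̄·Hᵀ + R = [82]
K = P̄·Hᵀ·S⁻¹ = [39/82; -6/41]
x' = x̄ + K·y = [363/82, -223/41]
P' = (I − K·H)·P̄ = [2497/82 -1242/41; -1242/41 1240/41]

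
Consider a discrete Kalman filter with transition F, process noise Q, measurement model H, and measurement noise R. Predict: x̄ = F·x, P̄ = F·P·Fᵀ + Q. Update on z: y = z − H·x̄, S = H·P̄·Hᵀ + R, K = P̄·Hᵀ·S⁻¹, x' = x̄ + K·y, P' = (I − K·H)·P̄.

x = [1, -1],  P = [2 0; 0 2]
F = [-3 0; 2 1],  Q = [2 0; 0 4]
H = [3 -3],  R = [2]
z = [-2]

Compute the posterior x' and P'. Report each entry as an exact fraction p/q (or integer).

x' = [-153/131, -64/131]
P' = [316/131 300/131; 300/131 313/131]

x̄ = F·x = [-3, 1]
P̄ = F·P·Fᵀ + Q = [20 -12; -12 14]
y = z − H·x̄ = [10]
S = H·P̄·Hᵀ + R = [524]
K = P̄·Hᵀ·S⁻¹ = [24/131; -39/262]
x' = x̄ + K·y = [-153/131, -64/131]
P' = (I − K·H)·P̄ = [316/131 300/131; 300/131 313/131]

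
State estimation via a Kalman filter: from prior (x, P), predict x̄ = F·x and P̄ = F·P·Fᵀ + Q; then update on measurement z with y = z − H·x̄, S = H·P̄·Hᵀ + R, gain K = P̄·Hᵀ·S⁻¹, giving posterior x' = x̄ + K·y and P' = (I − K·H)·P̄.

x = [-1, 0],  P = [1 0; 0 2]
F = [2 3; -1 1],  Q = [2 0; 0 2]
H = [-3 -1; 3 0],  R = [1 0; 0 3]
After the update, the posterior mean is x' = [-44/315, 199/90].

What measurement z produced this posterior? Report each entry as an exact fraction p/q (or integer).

z = [-2, -1]

x̄ = F·x = [-2, 1]
P̄ = F·P·Fᵀ + Q = [24 4; 4 5]
S = H·P̄·Hᵀ + R = [246 -228; -228 219]
K = P̄·Hᵀ·S⁻¹ = [-38/315 64/315; -47/90 -22/45]
x' − x̄ = [586/315, 109/90] = K·y
y = (KᵀK)⁻¹·Kᵀ·(x' − x̄) = [-7, 5]
z = y + H·x̄ = [-7, 5] + [5, -6] = [-2, -1]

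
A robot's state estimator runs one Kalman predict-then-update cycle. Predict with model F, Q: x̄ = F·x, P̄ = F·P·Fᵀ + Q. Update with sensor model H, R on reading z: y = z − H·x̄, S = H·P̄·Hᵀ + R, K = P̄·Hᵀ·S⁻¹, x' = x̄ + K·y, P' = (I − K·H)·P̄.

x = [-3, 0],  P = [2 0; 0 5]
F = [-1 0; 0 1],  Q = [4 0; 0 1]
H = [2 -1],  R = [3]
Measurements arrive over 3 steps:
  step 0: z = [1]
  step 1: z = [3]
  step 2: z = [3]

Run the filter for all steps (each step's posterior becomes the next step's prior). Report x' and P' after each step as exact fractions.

step 0: x̄ = F·x = [3, 0]
step 0: P̄ = F·P·Fᵀ + Q = [6 0; 0 6]
step 0: y = z − H·x̄ = [-5]
step 0: S = H·P̄·Hᵀ + R = [33]
step 0: K = P̄·Hᵀ·S⁻¹ = [4/11; -2/11]
step 0: x' = x̄ + K·y = [13/11, 10/11]
step 0: P' = (I − K·H)·P̄ = [18/11 24/11; 24/11 54/11]
step 1: x̄ = F·x = [-13/11, 10/11]
step 1: P̄ = F·P·Fᵀ + Q = [62/11 -24/11; -24/11 65/11]
step 1: y = z − H·x̄ = [69/11]
step 1: S = H·P̄·Hᵀ + R = [442/11]
step 1: K = P̄·Hᵀ·S⁻¹ = [74/221; -113/442]
step 1: x' = x̄ + K·y = [203/221, -307/442]
step 1: P' = (I − K·H)·P̄ = [250/221 278/221; 278/221 1451/442]
step 2: x̄ = F·x = [-203/221, -307/442]
step 2: P̄ = F·P·Fᵀ + Q = [1134/221 -278/221; -278/221 1893/442]
step 2: y = z − H·x̄ = [1831/442]
step 2: S = H·P̄·Hᵀ + R = [14515/442]
step 2: K = P̄·Hᵀ·S⁻¹ = [5092/14515; -601/2903]
step 2: x' = x̄ + K·y = [7761/14515, -4506/2903]
step 2: P' = (I − K·H)·P̄ = [15818/14515 3272/2903; 3272/2903 8347/2903]

step 0: x' = [13/11, 10/11], P' = [18/11 24/11; 24/11 54/11]
step 1: x' = [203/221, -307/442], P' = [250/221 278/221; 278/221 1451/442]
step 2: x' = [7761/14515, -4506/2903], P' = [15818/14515 3272/2903; 3272/2903 8347/2903]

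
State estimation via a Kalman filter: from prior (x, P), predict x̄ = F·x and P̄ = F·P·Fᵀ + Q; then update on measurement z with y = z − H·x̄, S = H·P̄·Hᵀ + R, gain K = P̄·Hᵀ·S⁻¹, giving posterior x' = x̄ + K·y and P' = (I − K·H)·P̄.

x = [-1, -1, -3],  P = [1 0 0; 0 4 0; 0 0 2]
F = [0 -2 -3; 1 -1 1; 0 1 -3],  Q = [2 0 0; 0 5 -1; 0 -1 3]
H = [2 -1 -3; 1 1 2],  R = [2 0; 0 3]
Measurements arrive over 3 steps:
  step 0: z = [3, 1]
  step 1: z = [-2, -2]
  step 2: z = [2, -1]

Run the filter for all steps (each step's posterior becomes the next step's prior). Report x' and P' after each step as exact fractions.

step 0: x' = [24786/14005, -55297/28010, 23319/28010], P' = [12122/14005 -16637/14005 11169/14005; -16637/14005 238849/28010 -104193/28010; 11169/14005 -104193/28010 53301/28010]
step 1: x' = [-212626879/149178982, 131544878/74589491, -138871087/149178982], P' = [58528297/74589491 -90385693/74589491 57506598/74589491; -90385693/74589491 682865395/74589491 -298006521/74589491; 57506598/74589491 -298006521/74589491 149617260/74589491]
step 2: x' = [598016515403/1656173713648, -1148805876173/828086856824, 20629137347/414043428412], P' = [640454608027/828086856824 -483652533473/414043428412 155207701269/207021714206; -483652533473/414043428412 1859998412569/207021714206 -405009487632/103510857103; 155207701269/207021714206 -405009487632/103510857103 203485529835/103510857103]

step 0: x̄ = F·x = [11, -3, 8]
step 0: P̄ = F·P·Fᵀ + Q = [36 2 10; 2 12 -11; 10 -11 25]
step 0: y = z − H·x̄ = [2, -23]
step 0: S = H·P̄·Hᵀ + R = [189 -23; -23 151]
step 0: K = P̄·Hᵀ·S⁻¹ = [3687/14005 5941/14005; 3591/28010 -937/28010; -5517/28010 8249/28010]
step 0: x' = x̄ + K·y = [24786/14005, -55297/28010, 23319/28010]
step 0: P' = (I − K·H)·P̄ = [12122/14005 -16637/14005 11169/14005; -16637/14005 238849/28010 -104193/28010; 11169/14005 -104193/28010 53301/28010]
step 1: x̄ = F·x = [40637/28010, 64094/14005, -62627/14005]
step 1: P̄ = F·P·Fᵀ + Q = [240809/28010 106568/14005 -155284/14005; 106568/14005 388027/14005 -471911/14005; -155284/14005 -471911/14005 713873/14005]
step 1: y = z − H·x̄ = [-192434/14005, 25663/28010]
step 1: S = H·P̄·Hᵀ + R = [5928182/14005 -2119617/14005; -2119617/14005 2220589/28010]
step 1: K = P̄·Hᵀ·S⁻¹ = [34922493/149178982 27718600/74589491; 15191391/74589491 -1177780/74589491; -35832063/149178982 19578199/74589491]
step 1: x' = x̄ + K·y = [-212626879/149178982, 131544878/74589491, -138871087/149178982]
step 1: P' = (I − K·H)·P̄ = [58528297/74589491 -90385693/74589491 57506598/74589491; -90385693/74589491 682865395/74589491 -298006521/74589491; 57506598/74589491 -298006521/74589491 149617260/74589491]
step 2: x̄ = F·x = [-109566251/149178982, -307293861/74589491, 679703017/149178982]
step 2: P̄ = F·P·Fᵀ + Q = [651117650/74589491 627124081/74589491 -913195013/74589491; 627124081/74589491 2155756031/74589491 -2661238237/74589491; -913195013/74589491 -2661238237/74589491 4041228334/74589491]
step 2: y = z − H·x̄ = [1942011795/149178982, -784431043/149178982]
step 2: S = H·P̄·Hᵀ + R = [33762875029/74589491 -12080770482/74589491; -12080770482/74589491 6152070652/74589491]
step 2: K = P̄·Hᵀ·S⁻¹ = [96430466943/414043428412 304937050411/828086856824; 43202989875/207021714206 -1243869797/414043428412; -25119700302/103510857103 53043615115/207021714206]
step 2: x' = x̄ + K·y = [598016515403/1656173713648, -1148805876173/828086856824, 20629137347/414043428412]
step 2: P' = (I − K·H)·P̄ = [640454608027/828086856824 -483652533473/414043428412 155207701269/207021714206; -483652533473/414043428412 1859998412569/207021714206 -405009487632/103510857103; 155207701269/207021714206 -405009487632/103510857103 203485529835/103510857103]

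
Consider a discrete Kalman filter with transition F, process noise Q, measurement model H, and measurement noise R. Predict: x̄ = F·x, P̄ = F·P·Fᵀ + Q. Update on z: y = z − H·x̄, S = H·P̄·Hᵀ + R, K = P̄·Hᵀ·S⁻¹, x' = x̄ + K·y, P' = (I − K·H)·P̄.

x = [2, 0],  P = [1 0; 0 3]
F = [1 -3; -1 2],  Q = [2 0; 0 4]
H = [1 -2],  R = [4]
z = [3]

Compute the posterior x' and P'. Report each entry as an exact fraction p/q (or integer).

x̄ = F·x = [2, -2]
P̄ = F·P·Fᵀ + Q = [30 -19; -19 17]
y = z − H·x̄ = [-3]
S = H·P̄·Hᵀ + R = [178]
K = P̄·Hᵀ·S⁻¹ = [34/89; -53/178]
x' = x̄ + K·y = [76/89, -197/178]
P' = (I − K·H)·P̄ = [358/89 111/89; 111/89 217/178]

x' = [76/89, -197/178]
P' = [358/89 111/89; 111/89 217/178]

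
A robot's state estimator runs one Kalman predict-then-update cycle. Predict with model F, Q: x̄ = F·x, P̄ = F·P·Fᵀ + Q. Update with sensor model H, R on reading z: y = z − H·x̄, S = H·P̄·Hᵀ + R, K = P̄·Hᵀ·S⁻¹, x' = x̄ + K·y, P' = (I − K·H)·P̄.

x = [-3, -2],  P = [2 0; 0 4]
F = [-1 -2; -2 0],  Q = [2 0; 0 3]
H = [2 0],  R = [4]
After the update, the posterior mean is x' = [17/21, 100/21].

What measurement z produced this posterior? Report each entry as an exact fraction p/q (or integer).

z = [1]

x̄ = F·x = [7, 6]
P̄ = F·P·Fᵀ + Q = [20 4; 4 11]
S = H·P̄·Hᵀ + R = [84]
K = P̄·Hᵀ·S⁻¹ = [10/21; 2/21]
x' − x̄ = [-130/21, -26/21] = K·y
y = (KᵀK)⁻¹·Kᵀ·(x' − x̄) = [-13]
z = y + H·x̄ = [-13] + [14] = [1]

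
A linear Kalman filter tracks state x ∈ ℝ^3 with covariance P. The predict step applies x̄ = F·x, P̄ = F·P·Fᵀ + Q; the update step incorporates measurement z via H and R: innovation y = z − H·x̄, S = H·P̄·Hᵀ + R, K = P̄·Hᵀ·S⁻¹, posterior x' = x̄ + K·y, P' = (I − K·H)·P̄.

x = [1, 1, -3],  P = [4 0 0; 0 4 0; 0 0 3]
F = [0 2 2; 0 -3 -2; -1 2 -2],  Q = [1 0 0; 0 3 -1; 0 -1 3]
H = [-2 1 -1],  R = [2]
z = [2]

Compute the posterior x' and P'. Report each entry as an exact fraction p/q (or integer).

x' = [-682/195, 449/195, 1421/195]
P' = [853/195 -356/195 -1964/195; -356/195 697/195 1273/195; -1964/195 1273/195 5257/195]

x̄ = F·x = [-4, 3, 7]
P̄ = F·P·Fᵀ + Q = [29 -36 4; -36 51 -13; 4 -13 35]
y = z − H·x̄ = [-2]
S = H·P̄·Hᵀ + R = [390]
K = P̄·Hᵀ·S⁻¹ = [-49/195; 68/195; -28/195]
x' = x̄ + K·y = [-682/195, 449/195, 1421/195]
P' = (I − K·H)·P̄ = [853/195 -356/195 -1964/195; -356/195 697/195 1273/195; -1964/195 1273/195 5257/195]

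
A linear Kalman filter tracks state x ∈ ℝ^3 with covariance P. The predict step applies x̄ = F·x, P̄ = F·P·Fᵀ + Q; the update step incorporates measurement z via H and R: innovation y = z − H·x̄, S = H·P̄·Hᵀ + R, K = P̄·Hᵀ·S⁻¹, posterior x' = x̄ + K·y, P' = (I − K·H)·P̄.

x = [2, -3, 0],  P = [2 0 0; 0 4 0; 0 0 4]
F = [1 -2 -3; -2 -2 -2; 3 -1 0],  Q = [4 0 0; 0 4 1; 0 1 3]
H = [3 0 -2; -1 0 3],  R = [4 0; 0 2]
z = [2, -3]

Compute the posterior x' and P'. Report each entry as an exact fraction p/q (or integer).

x̄ = F·x = [8, 2, 9]
P̄ = F·P·Fᵀ + Q = [58 36 14; 36 44 -3; 14 -3 25]
y = z − H·x̄ = [-4, -22]
S = H·P̄·Hᵀ + R = [458 -170; -170 201]
K = P̄·Hᵀ·S⁻¹ = [13313/31579 8746/31579; 7632/31579 -615/31579; 4381/31579 13289/31579]
x' = x̄ + K·y = [6968/31579, 46160/31579, -25671/31579]
P' = (I − K·H)·P̄ = [27820/31579 12732/31579 15104/31579; 12732/31579 491753/31579 3834/31579; 15104/31579 3834/31579 13894/31579]

x' = [6968/31579, 46160/31579, -25671/31579]
P' = [27820/31579 12732/31579 15104/31579; 12732/31579 491753/31579 3834/31579; 15104/31579 3834/31579 13894/31579]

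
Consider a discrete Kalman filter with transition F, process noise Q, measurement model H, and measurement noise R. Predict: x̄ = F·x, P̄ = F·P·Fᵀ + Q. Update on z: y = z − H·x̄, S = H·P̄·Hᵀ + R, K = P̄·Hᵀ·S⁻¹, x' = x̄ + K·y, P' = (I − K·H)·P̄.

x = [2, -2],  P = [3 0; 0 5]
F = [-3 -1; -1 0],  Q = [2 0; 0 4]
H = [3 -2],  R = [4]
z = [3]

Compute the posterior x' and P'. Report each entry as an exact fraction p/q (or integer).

x̄ = F·x = [-4, -2]
P̄ = F·P·Fᵀ + Q = [34 9; 9 7]
y = z − H·x̄ = [11]
S = H·P̄·Hᵀ + R = [230]
K = P̄·Hᵀ·S⁻¹ = [42/115; 13/230]
x' = x̄ + K·y = [2/115, -317/230]
P' = (I − K·H)·P̄ = [382/115 489/115; 489/115 1441/230]

x' = [2/115, -317/230]
P' = [382/115 489/115; 489/115 1441/230]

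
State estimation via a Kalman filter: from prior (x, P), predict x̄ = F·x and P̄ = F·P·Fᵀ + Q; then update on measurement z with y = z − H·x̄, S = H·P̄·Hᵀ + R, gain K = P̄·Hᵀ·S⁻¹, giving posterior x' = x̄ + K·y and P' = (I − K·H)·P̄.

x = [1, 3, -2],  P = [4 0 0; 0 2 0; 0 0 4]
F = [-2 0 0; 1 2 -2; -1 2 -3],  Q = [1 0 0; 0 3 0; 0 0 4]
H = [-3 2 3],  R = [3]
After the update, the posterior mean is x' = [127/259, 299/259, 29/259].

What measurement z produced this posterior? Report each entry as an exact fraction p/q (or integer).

x̄ = F·x = [-2, 11, 11]
P̄ = F·P·Fᵀ + Q = [17 -8 8; -8 31 28; 8 28 52]
S = H·P̄·Hᵀ + R = [1036]
K = P̄·Hᵀ·S⁻¹ = [-43/1036; 85/518; 47/259]
x' − x̄ = [645/259, -2550/259, -2820/259] = K·y
y = (KᵀK)⁻¹·Kᵀ·(x' − x̄) = [-60]
z = y + H·x̄ = [-60] + [61] = [1]

z = [1]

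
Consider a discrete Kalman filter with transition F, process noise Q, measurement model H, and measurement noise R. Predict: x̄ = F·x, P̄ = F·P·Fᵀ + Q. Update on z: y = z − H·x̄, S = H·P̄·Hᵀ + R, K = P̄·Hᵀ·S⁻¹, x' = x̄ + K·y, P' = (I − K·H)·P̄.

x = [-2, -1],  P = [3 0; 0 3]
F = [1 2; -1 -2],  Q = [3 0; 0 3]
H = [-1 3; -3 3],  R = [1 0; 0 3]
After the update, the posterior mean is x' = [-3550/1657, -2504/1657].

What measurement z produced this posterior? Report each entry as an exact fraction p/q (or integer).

z = [-3, 3]

x̄ = F·x = [-4, 4]
P̄ = F·P·Fᵀ + Q = [18 -15; -15 18]
S = H·P̄·Hᵀ + R = [271 396; 396 597]
K = P̄·Hᵀ·S⁻¹ = [531/1657 -627/1657; 663/1657 -165/1657]
x' − x̄ = [3078/1657, -9132/1657] = K·y
y = (KᵀK)⁻¹·Kᵀ·(x' − x̄) = [-19, -21]
z = y + H·x̄ = [-19, -21] + [16, 24] = [-3, 3]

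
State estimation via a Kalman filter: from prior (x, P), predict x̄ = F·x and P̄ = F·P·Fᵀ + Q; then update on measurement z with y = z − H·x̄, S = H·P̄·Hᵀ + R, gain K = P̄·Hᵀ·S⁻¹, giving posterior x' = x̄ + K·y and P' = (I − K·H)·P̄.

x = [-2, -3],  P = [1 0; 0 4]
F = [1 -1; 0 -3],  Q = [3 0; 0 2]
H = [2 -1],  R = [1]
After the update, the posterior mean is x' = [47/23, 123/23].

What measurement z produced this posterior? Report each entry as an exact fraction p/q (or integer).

z = [-1]

x̄ = F·x = [1, 9]
P̄ = F·P·Fᵀ + Q = [8 12; 12 38]
S = H·P̄·Hᵀ + R = [23]
K = P̄·Hᵀ·S⁻¹ = [4/23; -14/23]
x' − x̄ = [24/23, -84/23] = K·y
y = (KᵀK)⁻¹·Kᵀ·(x' − x̄) = [6]
z = y + H·x̄ = [6] + [-7] = [-1]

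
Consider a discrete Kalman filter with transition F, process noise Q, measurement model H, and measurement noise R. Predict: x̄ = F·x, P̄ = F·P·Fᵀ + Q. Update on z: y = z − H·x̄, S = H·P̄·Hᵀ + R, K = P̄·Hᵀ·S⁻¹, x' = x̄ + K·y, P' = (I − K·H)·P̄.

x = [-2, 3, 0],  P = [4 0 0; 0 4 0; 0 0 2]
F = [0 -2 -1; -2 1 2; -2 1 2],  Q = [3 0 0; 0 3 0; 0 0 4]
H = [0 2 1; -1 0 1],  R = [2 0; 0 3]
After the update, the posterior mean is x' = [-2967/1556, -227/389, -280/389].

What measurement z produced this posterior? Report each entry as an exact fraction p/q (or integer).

x̄ = F·x = [-6, 7, 7]
P̄ = F·P·Fᵀ + Q = [21 -12 -12; -12 31 28; -12 28 32]
S = H·P̄·Hᵀ + R = [270 124; 124 80]
K = P̄·Hᵀ·S⁻¹ = [303/1556 -2223/3112; 140/389 -45/778; 99/389 121/778]
x' − x̄ = [6369/1556, -2950/389, -3003/389] = K·y
y = (KᵀK)⁻¹·Kᵀ·(x' − x̄) = [-23, -12]
z = y + H·x̄ = [-23, -12] + [21, 13] = [-2, 1]

z = [-2, 1]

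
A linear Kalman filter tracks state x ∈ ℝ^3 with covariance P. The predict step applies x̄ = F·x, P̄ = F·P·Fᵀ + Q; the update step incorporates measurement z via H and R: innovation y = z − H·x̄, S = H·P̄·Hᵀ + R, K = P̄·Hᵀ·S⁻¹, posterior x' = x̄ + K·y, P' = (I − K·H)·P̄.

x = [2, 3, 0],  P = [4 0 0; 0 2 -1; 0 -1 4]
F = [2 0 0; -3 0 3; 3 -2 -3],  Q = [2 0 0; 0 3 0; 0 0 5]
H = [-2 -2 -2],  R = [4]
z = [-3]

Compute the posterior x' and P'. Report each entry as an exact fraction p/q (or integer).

x̄ = F·x = [4, -6, 0]
P̄ = F·P·Fᵀ + Q = [18 -24 24; -24 75 -66; 24 -66 73]
y = z − H·x̄ = [-7]
S = H·P̄·Hᵀ + R = [140]
K = P̄·Hᵀ·S⁻¹ = [-9/35; 3/14; -31/70]
x' = x̄ + K·y = [29/5, -15/2, 31/10]
P' = (I − K·H)·P̄ = [306/35 -114/7 282/35; -114/7 480/7 -369/7; 282/35 -369/7 1594/35]

x' = [29/5, -15/2, 31/10]
P' = [306/35 -114/7 282/35; -114/7 480/7 -369/7; 282/35 -369/7 1594/35]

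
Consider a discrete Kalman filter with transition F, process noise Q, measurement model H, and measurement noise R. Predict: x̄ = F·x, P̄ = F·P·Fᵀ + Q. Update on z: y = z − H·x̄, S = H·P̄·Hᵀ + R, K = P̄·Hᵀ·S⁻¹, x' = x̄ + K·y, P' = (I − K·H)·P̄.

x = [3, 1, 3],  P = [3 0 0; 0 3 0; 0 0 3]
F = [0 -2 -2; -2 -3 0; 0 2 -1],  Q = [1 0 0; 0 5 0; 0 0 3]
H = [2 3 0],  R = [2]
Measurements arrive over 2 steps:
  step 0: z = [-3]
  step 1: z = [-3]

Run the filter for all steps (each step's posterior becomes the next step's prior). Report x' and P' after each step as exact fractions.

step 0: x̄ = F·x = [-8, -9, -1]
step 0: P̄ = F·P·Fᵀ + Q = [25 18 -6; 18 44 -18; -6 -18 18]
step 0: y = z − H·x̄ = [40]
step 0: S = H·P̄·Hᵀ + R = [714]
step 0: K = P̄·Hᵀ·S⁻¹ = [52/357; 4/17; -11/119]
step 0: x' = x̄ + K·y = [-776/357, 7/17, -559/119]
step 0: P' = (I − K·H)·P̄ = [3517/357 -110/17 430/119; -110/17 76/17 -42/17; 430/119 -42/17 1416/119]
step 1: x̄ = F·x = [60/7, 1111/357, 657/119]
step 1: P̄ = F·P·Fᵀ + Q = [327/7 4/7 76/7; 4/7 2497/357 -134/119; 76/7 -134/119 5077/119]
step 1: y = z − H·x̄ = [-3508/119]
step 1: S = H·P̄·Hᵀ + R = [30781/119]
step 1: K = P̄·Hᵀ·S⁻¹ = [11322/30781; 2633/30781; 2182/30781]
step 1: x' = x̄ + K·y = [-69924/30781, 54521/92343, 105619/30781]
step 1: P' = (I − K·H)·P̄ = [360705/30781 -232922/30781 126592/30781; -232922/30781 471110/92343 -82940/30781; 126592/30781 -82940/30781 1273227/30781]

step 0: x' = [-776/357, 7/17, -559/119], P' = [3517/357 -110/17 430/119; -110/17 76/17 -42/17; 430/119 -42/17 1416/119]
step 1: x' = [-69924/30781, 54521/92343, 105619/30781], P' = [360705/30781 -232922/30781 126592/30781; -232922/30781 471110/92343 -82940/30781; 126592/30781 -82940/30781 1273227/30781]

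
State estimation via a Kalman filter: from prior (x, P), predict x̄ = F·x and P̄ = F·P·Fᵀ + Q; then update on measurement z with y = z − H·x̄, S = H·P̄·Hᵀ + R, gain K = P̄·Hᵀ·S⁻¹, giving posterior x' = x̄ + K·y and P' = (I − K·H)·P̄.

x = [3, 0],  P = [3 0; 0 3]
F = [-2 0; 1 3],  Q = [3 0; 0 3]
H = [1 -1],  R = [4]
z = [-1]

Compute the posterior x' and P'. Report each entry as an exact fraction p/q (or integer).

x̄ = F·x = [-6, 3]
P̄ = F·P·Fᵀ + Q = [15 -6; -6 33]
y = z − H·x̄ = [8]
S = H·P̄·Hᵀ + R = [64]
K = P̄·Hᵀ·S⁻¹ = [21/64; -39/64]
x' = x̄ + K·y = [-27/8, -15/8]
P' = (I − K·H)·P̄ = [519/64 435/64; 435/64 591/64]

x' = [-27/8, -15/8]
P' = [519/64 435/64; 435/64 591/64]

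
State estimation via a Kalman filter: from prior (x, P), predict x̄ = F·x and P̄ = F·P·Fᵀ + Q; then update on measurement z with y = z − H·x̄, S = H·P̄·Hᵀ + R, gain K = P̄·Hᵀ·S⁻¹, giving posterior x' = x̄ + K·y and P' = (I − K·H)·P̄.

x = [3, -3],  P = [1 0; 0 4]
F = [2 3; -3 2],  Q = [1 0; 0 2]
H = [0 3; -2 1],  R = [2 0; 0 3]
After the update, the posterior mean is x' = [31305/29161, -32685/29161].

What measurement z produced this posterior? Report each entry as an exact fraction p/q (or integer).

x̄ = F·x = [-3, -15]
P̄ = F·P·Fᵀ + Q = [41 18; 18 27]
S = H·P̄·Hᵀ + R = [245 -27; -27 122]
K = P̄·Hᵀ·S⁻¹ = [4860/29161 -14222/29161; 9639/29161 -18/29161]
x' − x̄ = [118788/29161, 404730/29161] = K·y
y = (KᵀK)⁻¹·Kᵀ·(x' − x̄) = [42, 6]
z = y + H·x̄ = [42, 6] + [-45, -9] = [-3, -3]

z = [-3, -3]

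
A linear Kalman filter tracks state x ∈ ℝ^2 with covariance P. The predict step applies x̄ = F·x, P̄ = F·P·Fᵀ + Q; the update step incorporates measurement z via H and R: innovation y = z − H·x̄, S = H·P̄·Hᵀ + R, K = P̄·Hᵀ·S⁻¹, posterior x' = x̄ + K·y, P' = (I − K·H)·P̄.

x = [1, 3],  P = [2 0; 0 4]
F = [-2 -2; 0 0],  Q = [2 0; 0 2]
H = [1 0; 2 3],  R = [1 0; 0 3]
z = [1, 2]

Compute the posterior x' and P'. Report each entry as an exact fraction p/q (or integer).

x' = [482/671, 108/671]
P' = [546/671 -312/671; -312/671 370/671]

x̄ = F·x = [-8, 0]
P̄ = F·P·Fᵀ + Q = [26 0; 0 2]
y = z − H·x̄ = [9, 18]
S = H·P̄·Hᵀ + R = [27 52; 52 125]
K = P̄·Hᵀ·S⁻¹ = [546/671 52/671; -312/671 162/671]
x' = x̄ + K·y = [482/671, 108/671]
P' = (I − K·H)·P̄ = [546/671 -312/671; -312/671 370/671]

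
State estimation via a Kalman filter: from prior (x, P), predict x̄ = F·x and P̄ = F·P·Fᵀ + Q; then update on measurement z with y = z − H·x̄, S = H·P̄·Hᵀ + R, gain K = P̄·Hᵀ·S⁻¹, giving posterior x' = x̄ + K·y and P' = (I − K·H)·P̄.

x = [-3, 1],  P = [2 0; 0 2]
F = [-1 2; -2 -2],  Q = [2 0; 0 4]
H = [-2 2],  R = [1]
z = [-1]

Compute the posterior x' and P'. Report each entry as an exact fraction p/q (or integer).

x̄ = F·x = [5, 4]
P̄ = F·P·Fᵀ + Q = [12 -4; -4 20]
y = z − H·x̄ = [1]
S = H·P̄·Hᵀ + R = [161]
K = P̄·Hᵀ·S⁻¹ = [-32/161; 48/161]
x' = x̄ + K·y = [773/161, 692/161]
P' = (I − K·H)·P̄ = [908/161 892/161; 892/161 916/161]

x' = [773/161, 692/161]
P' = [908/161 892/161; 892/161 916/161]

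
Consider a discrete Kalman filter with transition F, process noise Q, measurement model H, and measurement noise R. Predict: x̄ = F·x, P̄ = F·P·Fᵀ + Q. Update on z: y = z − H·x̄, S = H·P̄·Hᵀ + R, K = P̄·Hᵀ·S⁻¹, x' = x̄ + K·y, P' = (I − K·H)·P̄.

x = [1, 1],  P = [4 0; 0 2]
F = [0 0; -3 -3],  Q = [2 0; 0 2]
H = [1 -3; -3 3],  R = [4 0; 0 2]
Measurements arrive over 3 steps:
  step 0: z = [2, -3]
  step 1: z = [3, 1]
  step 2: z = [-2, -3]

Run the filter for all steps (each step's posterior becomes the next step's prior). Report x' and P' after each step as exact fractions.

step 0: x' = [398/1785, -62/85], P' = [1516/1785 56/85; 56/85 56/85]
step 1: x' = [-190131/175546, -23579/25078], P' = [221537/263319 8161/12539; 8161/12539 8161/12539]
step 2: x' = [59904517/38447346, 1457681/1830826], P' = [32340457/38447346 1191293/1830826; 1191293/1830826 1191293/1830826]

step 0: x̄ = F·x = [0, -6]
step 0: P̄ = F·P·Fᵀ + Q = [2 0; 0 56]
step 0: y = z − H·x̄ = [-16, 15]
step 0: S = H·P̄·Hᵀ + R = [510 -510; -510 524]
step 0: K = P̄·Hᵀ·S⁻¹ = [-503/1785 -2/7; -28/85 0]
step 0: x' = x̄ + K·y = [398/1785, -62/85]
step 0: P' = (I − K·H)·P̄ = [1516/1785 56/85; 56/85 56/85]
step 1: x̄ = F·x = [0, 904/595]
step 1: P̄ = F·P·Fᵀ + Q = [2 0; 0 16322/595]
step 1: y = z − H·x̄ = [4497/595, -2117/595]
step 1: S = H·P̄·Hᵀ + R = [150468/595 -150468/595; -150468/595 158798/595]
step 1: K = P̄·Hᵀ·S⁻¹ = [-146303/526638 -2/7; -8161/25078 0]
step 1: x' = x̄ + K·y = [-190131/175546, -23579/25078]
step 1: P' = (I − K·H)·P̄ = [221537/263319 8161/12539; 8161/12539 8161/12539]
step 2: x̄ = F·x = [0, 532776/87773]
step 2: P̄ = F·P·Fᵀ + Q = [2 0; 0 2382586/87773]
step 2: y = z − H·x̄ = [1422782/87773, -1861647/87773]
step 2: S = H·P̄·Hᵀ + R = [21969912/87773 -21969912/87773; -21969912/87773 23198734/87773]
step 2: K = P̄·Hᵀ·S⁻¹ = [-21355501/76894692 -2/7; -1191293/3661652 0]
step 2: x' = x̄ + K·y = [59904517/38447346, 1457681/1830826]
step 2: P' = (I − K·H)·P̄ = [32340457/38447346 1191293/1830826; 1191293/1830826 1191293/1830826]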